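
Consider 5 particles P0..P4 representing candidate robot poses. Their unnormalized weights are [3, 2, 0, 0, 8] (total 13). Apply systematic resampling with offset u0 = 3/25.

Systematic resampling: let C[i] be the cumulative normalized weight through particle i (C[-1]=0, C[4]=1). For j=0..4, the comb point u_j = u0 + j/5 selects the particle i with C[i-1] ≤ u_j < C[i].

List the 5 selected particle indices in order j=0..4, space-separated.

C = [3/13, 5/13, 5/13, 5/13, 1]
j=0: u_0=3/25 ∈ [0, 3/13) → index 0
j=1: u_1=8/25 ∈ [3/13, 5/13) → index 1
j=2: u_2=13/25 ∈ [5/13, 1) → index 4
j=3: u_3=18/25 ∈ [5/13, 1) → index 4
j=4: u_4=23/25 ∈ [5/13, 1) → index 4

0 1 4 4 4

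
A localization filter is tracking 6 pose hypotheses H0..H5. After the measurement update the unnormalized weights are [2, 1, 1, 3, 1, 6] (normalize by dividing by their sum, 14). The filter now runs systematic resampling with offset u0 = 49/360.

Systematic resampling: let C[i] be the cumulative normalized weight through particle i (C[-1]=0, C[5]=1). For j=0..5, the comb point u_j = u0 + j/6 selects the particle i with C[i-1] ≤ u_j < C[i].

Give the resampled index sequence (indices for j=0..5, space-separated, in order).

0 3 3 5 5 5

C = [1/7, 3/14, 2/7, 1/2, 4/7, 1]
j=0: u_0=49/360 ∈ [0, 1/7) → index 0
j=1: u_1=109/360 ∈ [2/7, 1/2) → index 3
j=2: u_2=169/360 ∈ [2/7, 1/2) → index 3
j=3: u_3=229/360 ∈ [4/7, 1) → index 5
j=4: u_4=289/360 ∈ [4/7, 1) → index 5
j=5: u_5=349/360 ∈ [4/7, 1) → index 5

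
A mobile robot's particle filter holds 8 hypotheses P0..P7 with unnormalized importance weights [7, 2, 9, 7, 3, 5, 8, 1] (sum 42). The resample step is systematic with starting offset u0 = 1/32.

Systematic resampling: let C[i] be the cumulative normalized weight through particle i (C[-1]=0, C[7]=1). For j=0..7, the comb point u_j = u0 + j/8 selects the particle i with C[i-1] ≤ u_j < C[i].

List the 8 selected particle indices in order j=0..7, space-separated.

0 0 2 2 3 4 5 6

C = [1/6, 3/14, 3/7, 25/42, 2/3, 11/14, 41/42, 1]
j=0: u_0=1/32 ∈ [0, 1/6) → index 0
j=1: u_1=5/32 ∈ [0, 1/6) → index 0
j=2: u_2=9/32 ∈ [3/14, 3/7) → index 2
j=3: u_3=13/32 ∈ [3/14, 3/7) → index 2
j=4: u_4=17/32 ∈ [3/7, 25/42) → index 3
j=5: u_5=21/32 ∈ [25/42, 2/3) → index 4
j=6: u_6=25/32 ∈ [2/3, 11/14) → index 5
j=7: u_7=29/32 ∈ [11/14, 41/42) → index 6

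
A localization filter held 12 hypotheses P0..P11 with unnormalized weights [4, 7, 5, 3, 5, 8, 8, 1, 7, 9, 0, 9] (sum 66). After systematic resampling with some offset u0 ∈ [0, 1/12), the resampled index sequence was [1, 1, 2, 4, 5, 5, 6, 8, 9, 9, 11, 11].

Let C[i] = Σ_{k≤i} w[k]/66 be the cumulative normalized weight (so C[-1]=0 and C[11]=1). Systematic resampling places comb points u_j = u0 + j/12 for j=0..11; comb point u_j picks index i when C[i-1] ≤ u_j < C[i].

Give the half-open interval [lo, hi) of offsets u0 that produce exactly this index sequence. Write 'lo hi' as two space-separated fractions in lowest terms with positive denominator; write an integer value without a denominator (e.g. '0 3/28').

C = [2/33, 1/6, 8/33, 19/66, 4/11, 16/33, 20/33, 41/66, 8/11, 19/22, 19/22, 1]
j=0 picked index 1: u0 ∈ [2/33, 1/6)
j=1 picked index 1: u0 ∈ [-1/44, 1/12)
j=2 picked index 2: u0 ∈ [0, 5/66)
j=3 picked index 4: u0 ∈ [5/132, 5/44)
j=4 picked index 5: u0 ∈ [1/33, 5/33)
j=5 picked index 5: u0 ∈ [-7/132, 3/44)
j=6 picked index 6: u0 ∈ [-1/66, 7/66)
j=7 picked index 8: u0 ∈ [5/132, 19/132)
j=8 picked index 9: u0 ∈ [2/33, 13/66)
j=9 picked index 9: u0 ∈ [-1/44, 5/44)
j=10 picked index 11: u0 ∈ [1/33, 1/6)
j=11 picked index 11: u0 ∈ [-7/132, 1/12)
intersection: [2/33, 3/44)

2/33 3/44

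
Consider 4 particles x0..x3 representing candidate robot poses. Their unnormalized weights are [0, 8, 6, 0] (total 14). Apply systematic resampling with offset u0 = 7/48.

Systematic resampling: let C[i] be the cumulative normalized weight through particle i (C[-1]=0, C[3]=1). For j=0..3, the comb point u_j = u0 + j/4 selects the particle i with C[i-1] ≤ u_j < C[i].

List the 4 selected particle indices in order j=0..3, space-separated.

C = [0, 4/7, 1, 1]
j=0: u_0=7/48 ∈ [0, 4/7) → index 1
j=1: u_1=19/48 ∈ [0, 4/7) → index 1
j=2: u_2=31/48 ∈ [4/7, 1) → index 2
j=3: u_3=43/48 ∈ [4/7, 1) → index 2

1 1 2 2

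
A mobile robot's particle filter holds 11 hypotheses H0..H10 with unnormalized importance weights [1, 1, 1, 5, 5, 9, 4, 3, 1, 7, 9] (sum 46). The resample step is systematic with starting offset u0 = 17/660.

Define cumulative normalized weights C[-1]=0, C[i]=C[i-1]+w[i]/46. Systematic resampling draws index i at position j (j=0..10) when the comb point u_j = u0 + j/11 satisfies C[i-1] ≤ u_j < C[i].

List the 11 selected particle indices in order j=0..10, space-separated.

C = [1/46, 1/23, 3/46, 4/23, 13/46, 11/23, 13/23, 29/46, 15/23, 37/46, 1]
j=0: u_0=17/660 ∈ [1/46, 1/23) → index 1
j=1: u_1=7/60 ∈ [3/46, 4/23) → index 3
j=2: u_2=137/660 ∈ [4/23, 13/46) → index 4
j=3: u_3=197/660 ∈ [13/46, 11/23) → index 5
j=4: u_4=257/660 ∈ [13/46, 11/23) → index 5
j=5: u_5=317/660 ∈ [11/23, 13/23) → index 6
j=6: u_6=377/660 ∈ [13/23, 29/46) → index 7
j=7: u_7=437/660 ∈ [15/23, 37/46) → index 9
j=8: u_8=497/660 ∈ [15/23, 37/46) → index 9
j=9: u_9=557/660 ∈ [37/46, 1) → index 10
j=10: u_10=617/660 ∈ [37/46, 1) → index 10

1 3 4 5 5 6 7 9 9 10 10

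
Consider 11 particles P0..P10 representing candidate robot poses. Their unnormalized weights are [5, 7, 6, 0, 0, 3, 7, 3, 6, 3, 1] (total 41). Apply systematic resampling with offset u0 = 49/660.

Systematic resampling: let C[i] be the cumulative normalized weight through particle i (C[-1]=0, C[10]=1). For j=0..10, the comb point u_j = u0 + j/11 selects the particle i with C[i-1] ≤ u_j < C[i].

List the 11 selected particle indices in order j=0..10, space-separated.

0 1 1 2 2 6 6 7 8 8 10

C = [5/41, 12/41, 18/41, 18/41, 18/41, 21/41, 28/41, 31/41, 37/41, 40/41, 1]
j=0: u_0=49/660 ∈ [0, 5/41) → index 0
j=1: u_1=109/660 ∈ [5/41, 12/41) → index 1
j=2: u_2=169/660 ∈ [5/41, 12/41) → index 1
j=3: u_3=229/660 ∈ [12/41, 18/41) → index 2
j=4: u_4=289/660 ∈ [12/41, 18/41) → index 2
j=5: u_5=349/660 ∈ [21/41, 28/41) → index 6
j=6: u_6=409/660 ∈ [21/41, 28/41) → index 6
j=7: u_7=469/660 ∈ [28/41, 31/41) → index 7
j=8: u_8=529/660 ∈ [31/41, 37/41) → index 8
j=9: u_9=589/660 ∈ [31/41, 37/41) → index 8
j=10: u_10=59/60 ∈ [40/41, 1) → index 10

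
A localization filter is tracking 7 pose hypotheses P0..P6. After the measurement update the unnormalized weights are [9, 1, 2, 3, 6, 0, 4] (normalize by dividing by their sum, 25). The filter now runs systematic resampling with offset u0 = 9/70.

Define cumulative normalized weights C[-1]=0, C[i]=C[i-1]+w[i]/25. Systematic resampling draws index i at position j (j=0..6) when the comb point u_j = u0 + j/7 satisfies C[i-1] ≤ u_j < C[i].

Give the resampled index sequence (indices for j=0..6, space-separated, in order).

C = [9/25, 2/5, 12/25, 3/5, 21/25, 21/25, 1]
j=0: u_0=9/70 ∈ [0, 9/25) → index 0
j=1: u_1=19/70 ∈ [0, 9/25) → index 0
j=2: u_2=29/70 ∈ [2/5, 12/25) → index 2
j=3: u_3=39/70 ∈ [12/25, 3/5) → index 3
j=4: u_4=7/10 ∈ [3/5, 21/25) → index 4
j=5: u_5=59/70 ∈ [21/25, 1) → index 6
j=6: u_6=69/70 ∈ [21/25, 1) → index 6

0 0 2 3 4 6 6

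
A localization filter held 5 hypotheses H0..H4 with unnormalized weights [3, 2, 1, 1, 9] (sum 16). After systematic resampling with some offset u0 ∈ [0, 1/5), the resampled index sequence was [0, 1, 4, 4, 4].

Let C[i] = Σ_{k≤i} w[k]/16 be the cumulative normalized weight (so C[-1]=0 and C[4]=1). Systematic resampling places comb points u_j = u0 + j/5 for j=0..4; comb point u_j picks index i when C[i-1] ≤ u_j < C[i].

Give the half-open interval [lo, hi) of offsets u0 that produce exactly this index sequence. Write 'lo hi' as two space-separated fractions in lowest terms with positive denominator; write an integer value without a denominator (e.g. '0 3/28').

3/80 9/80

C = [3/16, 5/16, 3/8, 7/16, 1]
j=0 picked index 0: u0 ∈ [0, 3/16)
j=1 picked index 1: u0 ∈ [-1/80, 9/80)
j=2 picked index 4: u0 ∈ [3/80, 3/5)
j=3 picked index 4: u0 ∈ [-13/80, 2/5)
j=4 picked index 4: u0 ∈ [-29/80, 1/5)
intersection: [3/80, 9/80)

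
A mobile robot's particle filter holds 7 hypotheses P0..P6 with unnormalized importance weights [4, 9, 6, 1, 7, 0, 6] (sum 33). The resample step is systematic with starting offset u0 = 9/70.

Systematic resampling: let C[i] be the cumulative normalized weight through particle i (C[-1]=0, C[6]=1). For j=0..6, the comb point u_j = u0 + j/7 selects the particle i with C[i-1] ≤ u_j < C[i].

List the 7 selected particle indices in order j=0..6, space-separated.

C = [4/33, 13/33, 19/33, 20/33, 9/11, 9/11, 1]
j=0: u_0=9/70 ∈ [4/33, 13/33) → index 1
j=1: u_1=19/70 ∈ [4/33, 13/33) → index 1
j=2: u_2=29/70 ∈ [13/33, 19/33) → index 2
j=3: u_3=39/70 ∈ [13/33, 19/33) → index 2
j=4: u_4=7/10 ∈ [20/33, 9/11) → index 4
j=5: u_5=59/70 ∈ [9/11, 1) → index 6
j=6: u_6=69/70 ∈ [9/11, 1) → index 6

1 1 2 2 4 6 6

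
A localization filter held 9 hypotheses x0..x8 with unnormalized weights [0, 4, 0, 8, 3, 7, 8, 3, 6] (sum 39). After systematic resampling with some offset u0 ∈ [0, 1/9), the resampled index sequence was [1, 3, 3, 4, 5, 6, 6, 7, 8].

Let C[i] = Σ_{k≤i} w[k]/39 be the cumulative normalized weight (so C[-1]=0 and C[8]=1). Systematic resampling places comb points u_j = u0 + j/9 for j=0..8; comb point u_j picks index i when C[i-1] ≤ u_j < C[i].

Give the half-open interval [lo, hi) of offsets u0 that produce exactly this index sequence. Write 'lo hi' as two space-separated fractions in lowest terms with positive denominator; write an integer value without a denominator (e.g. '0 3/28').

C = [0, 4/39, 4/39, 4/13, 5/13, 22/39, 10/13, 11/13, 1]
j=0 picked index 1: u0 ∈ [0, 4/39)
j=1 picked index 3: u0 ∈ [-1/117, 23/117)
j=2 picked index 3: u0 ∈ [-14/117, 10/117)
j=3 picked index 4: u0 ∈ [-1/39, 2/39)
j=4 picked index 5: u0 ∈ [-7/117, 14/117)
j=5 picked index 6: u0 ∈ [1/117, 25/117)
j=6 picked index 6: u0 ∈ [-4/39, 4/39)
j=7 picked index 7: u0 ∈ [-1/117, 8/117)
j=8 picked index 8: u0 ∈ [-5/117, 1/9)
intersection: [1/117, 2/39)

1/117 2/39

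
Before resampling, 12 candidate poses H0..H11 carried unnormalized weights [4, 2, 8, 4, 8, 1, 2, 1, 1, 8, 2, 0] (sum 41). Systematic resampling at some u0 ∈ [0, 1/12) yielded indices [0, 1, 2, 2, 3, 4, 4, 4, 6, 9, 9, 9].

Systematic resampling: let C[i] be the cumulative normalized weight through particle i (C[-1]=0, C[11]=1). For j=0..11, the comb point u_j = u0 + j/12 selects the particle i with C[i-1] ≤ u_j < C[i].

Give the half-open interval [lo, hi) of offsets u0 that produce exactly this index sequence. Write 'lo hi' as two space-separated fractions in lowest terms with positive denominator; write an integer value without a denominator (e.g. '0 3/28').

11/492 17/492

C = [4/41, 6/41, 14/41, 18/41, 26/41, 27/41, 29/41, 30/41, 31/41, 39/41, 1, 1]
j=0 picked index 0: u0 ∈ [0, 4/41)
j=1 picked index 1: u0 ∈ [7/492, 31/492)
j=2 picked index 2: u0 ∈ [-5/246, 43/246)
j=3 picked index 2: u0 ∈ [-17/164, 15/164)
j=4 picked index 3: u0 ∈ [1/123, 13/123)
j=5 picked index 4: u0 ∈ [11/492, 107/492)
j=6 picked index 4: u0 ∈ [-5/82, 11/82)
j=7 picked index 4: u0 ∈ [-71/492, 25/492)
j=8 picked index 6: u0 ∈ [-1/123, 5/123)
j=9 picked index 9: u0 ∈ [1/164, 33/164)
j=10 picked index 9: u0 ∈ [-19/246, 29/246)
j=11 picked index 9: u0 ∈ [-79/492, 17/492)
intersection: [11/492, 17/492)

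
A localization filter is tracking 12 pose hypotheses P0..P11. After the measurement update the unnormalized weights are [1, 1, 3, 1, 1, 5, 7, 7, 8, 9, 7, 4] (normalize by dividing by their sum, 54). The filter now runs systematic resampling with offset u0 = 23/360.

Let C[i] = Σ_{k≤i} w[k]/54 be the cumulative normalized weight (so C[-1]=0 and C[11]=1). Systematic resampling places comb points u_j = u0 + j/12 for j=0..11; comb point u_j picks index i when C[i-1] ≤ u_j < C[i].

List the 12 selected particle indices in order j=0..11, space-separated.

C = [1/54, 1/27, 5/54, 1/9, 7/54, 2/9, 19/54, 13/27, 17/27, 43/54, 25/27, 1]
j=0: u_0=23/360 ∈ [1/27, 5/54) → index 2
j=1: u_1=53/360 ∈ [7/54, 2/9) → index 5
j=2: u_2=83/360 ∈ [2/9, 19/54) → index 6
j=3: u_3=113/360 ∈ [2/9, 19/54) → index 6
j=4: u_4=143/360 ∈ [19/54, 13/27) → index 7
j=5: u_5=173/360 ∈ [19/54, 13/27) → index 7
j=6: u_6=203/360 ∈ [13/27, 17/27) → index 8
j=7: u_7=233/360 ∈ [17/27, 43/54) → index 9
j=8: u_8=263/360 ∈ [17/27, 43/54) → index 9
j=9: u_9=293/360 ∈ [43/54, 25/27) → index 10
j=10: u_10=323/360 ∈ [43/54, 25/27) → index 10
j=11: u_11=353/360 ∈ [25/27, 1) → index 11

2 5 6 6 7 7 8 9 9 10 10 11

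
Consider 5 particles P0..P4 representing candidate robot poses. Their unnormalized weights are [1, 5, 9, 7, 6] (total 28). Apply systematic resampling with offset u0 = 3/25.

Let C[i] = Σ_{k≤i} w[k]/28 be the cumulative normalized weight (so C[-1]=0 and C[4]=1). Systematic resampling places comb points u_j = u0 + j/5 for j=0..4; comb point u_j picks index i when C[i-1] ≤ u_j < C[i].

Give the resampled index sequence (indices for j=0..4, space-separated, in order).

C = [1/28, 3/14, 15/28, 11/14, 1]
j=0: u_0=3/25 ∈ [1/28, 3/14) → index 1
j=1: u_1=8/25 ∈ [3/14, 15/28) → index 2
j=2: u_2=13/25 ∈ [3/14, 15/28) → index 2
j=3: u_3=18/25 ∈ [15/28, 11/14) → index 3
j=4: u_4=23/25 ∈ [11/14, 1) → index 4

1 2 2 3 4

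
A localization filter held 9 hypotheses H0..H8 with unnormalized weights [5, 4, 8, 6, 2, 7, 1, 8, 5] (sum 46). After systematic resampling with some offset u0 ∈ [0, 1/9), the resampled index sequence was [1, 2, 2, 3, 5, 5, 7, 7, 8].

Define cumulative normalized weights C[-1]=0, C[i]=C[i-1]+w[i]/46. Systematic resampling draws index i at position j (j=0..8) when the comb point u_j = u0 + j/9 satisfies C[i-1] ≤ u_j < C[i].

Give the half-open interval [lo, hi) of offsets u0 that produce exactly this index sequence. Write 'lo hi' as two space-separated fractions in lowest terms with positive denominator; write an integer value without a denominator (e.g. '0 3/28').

C = [5/46, 9/46, 17/46, 1/2, 25/46, 16/23, 33/46, 41/46, 1]
j=0 picked index 1: u0 ∈ [5/46, 9/46)
j=1 picked index 2: u0 ∈ [35/414, 107/414)
j=2 picked index 2: u0 ∈ [-11/414, 61/414)
j=3 picked index 3: u0 ∈ [5/138, 1/6)
j=4 picked index 5: u0 ∈ [41/414, 52/207)
j=5 picked index 5: u0 ∈ [-5/414, 29/207)
j=6 picked index 7: u0 ∈ [7/138, 31/138)
j=7 picked index 7: u0 ∈ [-25/414, 47/414)
j=8 picked index 8: u0 ∈ [1/414, 1/9)
intersection: [5/46, 1/9)

5/46 1/9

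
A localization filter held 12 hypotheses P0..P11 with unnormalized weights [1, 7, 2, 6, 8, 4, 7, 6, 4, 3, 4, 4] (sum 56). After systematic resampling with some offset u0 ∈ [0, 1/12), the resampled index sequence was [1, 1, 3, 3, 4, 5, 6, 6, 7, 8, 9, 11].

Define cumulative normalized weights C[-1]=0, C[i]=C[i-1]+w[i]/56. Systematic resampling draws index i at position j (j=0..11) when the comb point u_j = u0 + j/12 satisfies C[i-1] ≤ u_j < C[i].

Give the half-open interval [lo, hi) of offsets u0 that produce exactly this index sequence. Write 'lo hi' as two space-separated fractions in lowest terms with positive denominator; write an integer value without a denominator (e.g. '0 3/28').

1/56 1/42

C = [1/56, 1/7, 5/28, 2/7, 3/7, 1/2, 5/8, 41/56, 45/56, 6/7, 13/14, 1]
j=0 picked index 1: u0 ∈ [1/56, 1/7)
j=1 picked index 1: u0 ∈ [-11/168, 5/84)
j=2 picked index 3: u0 ∈ [1/84, 5/42)
j=3 picked index 3: u0 ∈ [-1/14, 1/28)
j=4 picked index 4: u0 ∈ [-1/21, 2/21)
j=5 picked index 5: u0 ∈ [1/84, 1/12)
j=6 picked index 6: u0 ∈ [0, 1/8)
j=7 picked index 6: u0 ∈ [-1/12, 1/24)
j=8 picked index 7: u0 ∈ [-1/24, 11/168)
j=9 picked index 8: u0 ∈ [-1/56, 3/56)
j=10 picked index 9: u0 ∈ [-5/168, 1/42)
j=11 picked index 11: u0 ∈ [1/84, 1/12)
intersection: [1/56, 1/42)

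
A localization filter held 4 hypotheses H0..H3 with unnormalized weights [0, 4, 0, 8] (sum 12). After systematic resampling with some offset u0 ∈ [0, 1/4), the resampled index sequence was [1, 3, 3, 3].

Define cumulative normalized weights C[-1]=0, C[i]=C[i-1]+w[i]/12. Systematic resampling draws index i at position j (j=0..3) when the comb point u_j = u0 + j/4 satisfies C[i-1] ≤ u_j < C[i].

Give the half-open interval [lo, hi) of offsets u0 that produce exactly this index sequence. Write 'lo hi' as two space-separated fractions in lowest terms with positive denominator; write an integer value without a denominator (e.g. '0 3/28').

C = [0, 1/3, 1/3, 1]
j=0 picked index 1: u0 ∈ [0, 1/3)
j=1 picked index 3: u0 ∈ [1/12, 3/4)
j=2 picked index 3: u0 ∈ [-1/6, 1/2)
j=3 picked index 3: u0 ∈ [-5/12, 1/4)
intersection: [1/12, 1/4)

1/12 1/4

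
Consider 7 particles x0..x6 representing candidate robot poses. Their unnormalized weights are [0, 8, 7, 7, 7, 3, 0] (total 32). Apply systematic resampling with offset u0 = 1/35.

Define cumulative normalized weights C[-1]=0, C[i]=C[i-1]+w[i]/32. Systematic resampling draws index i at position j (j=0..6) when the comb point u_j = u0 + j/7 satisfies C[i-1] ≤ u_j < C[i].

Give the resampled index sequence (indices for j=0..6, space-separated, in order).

C = [0, 1/4, 15/32, 11/16, 29/32, 1, 1]
j=0: u_0=1/35 ∈ [0, 1/4) → index 1
j=1: u_1=6/35 ∈ [0, 1/4) → index 1
j=2: u_2=11/35 ∈ [1/4, 15/32) → index 2
j=3: u_3=16/35 ∈ [1/4, 15/32) → index 2
j=4: u_4=3/5 ∈ [15/32, 11/16) → index 3
j=5: u_5=26/35 ∈ [11/16, 29/32) → index 4
j=6: u_6=31/35 ∈ [11/16, 29/32) → index 4

1 1 2 2 3 4 4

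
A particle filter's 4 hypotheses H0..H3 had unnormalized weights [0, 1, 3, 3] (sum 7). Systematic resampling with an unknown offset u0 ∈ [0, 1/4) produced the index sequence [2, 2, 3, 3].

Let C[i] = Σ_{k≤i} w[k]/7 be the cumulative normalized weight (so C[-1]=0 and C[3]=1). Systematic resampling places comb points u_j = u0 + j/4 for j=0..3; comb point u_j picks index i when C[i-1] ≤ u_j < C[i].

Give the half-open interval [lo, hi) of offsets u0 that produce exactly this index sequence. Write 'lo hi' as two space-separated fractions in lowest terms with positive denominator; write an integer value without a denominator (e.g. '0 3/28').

1/7 1/4

C = [0, 1/7, 4/7, 1]
j=0 picked index 2: u0 ∈ [1/7, 4/7)
j=1 picked index 2: u0 ∈ [-3/28, 9/28)
j=2 picked index 3: u0 ∈ [1/14, 1/2)
j=3 picked index 3: u0 ∈ [-5/28, 1/4)
intersection: [1/7, 1/4)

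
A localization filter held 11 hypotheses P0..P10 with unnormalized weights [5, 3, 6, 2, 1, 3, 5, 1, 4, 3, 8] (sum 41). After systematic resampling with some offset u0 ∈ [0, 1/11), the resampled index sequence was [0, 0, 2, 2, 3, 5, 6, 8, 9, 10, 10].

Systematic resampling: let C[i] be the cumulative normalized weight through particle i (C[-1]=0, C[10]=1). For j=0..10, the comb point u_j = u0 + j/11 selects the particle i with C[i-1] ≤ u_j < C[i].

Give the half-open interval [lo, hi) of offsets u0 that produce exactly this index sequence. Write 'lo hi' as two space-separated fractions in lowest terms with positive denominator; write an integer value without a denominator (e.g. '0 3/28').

6/451 12/451

C = [5/41, 8/41, 14/41, 16/41, 17/41, 20/41, 25/41, 26/41, 30/41, 33/41, 1]
j=0 picked index 0: u0 ∈ [0, 5/41)
j=1 picked index 0: u0 ∈ [-1/11, 14/451)
j=2 picked index 2: u0 ∈ [6/451, 72/451)
j=3 picked index 2: u0 ∈ [-35/451, 31/451)
j=4 picked index 3: u0 ∈ [-10/451, 12/451)
j=5 picked index 5: u0 ∈ [-18/451, 15/451)
j=6 picked index 6: u0 ∈ [-26/451, 29/451)
j=7 picked index 8: u0 ∈ [-1/451, 43/451)
j=8 picked index 9: u0 ∈ [2/451, 35/451)
j=9 picked index 10: u0 ∈ [-6/451, 2/11)
j=10 picked index 10: u0 ∈ [-47/451, 1/11)
intersection: [6/451, 12/451)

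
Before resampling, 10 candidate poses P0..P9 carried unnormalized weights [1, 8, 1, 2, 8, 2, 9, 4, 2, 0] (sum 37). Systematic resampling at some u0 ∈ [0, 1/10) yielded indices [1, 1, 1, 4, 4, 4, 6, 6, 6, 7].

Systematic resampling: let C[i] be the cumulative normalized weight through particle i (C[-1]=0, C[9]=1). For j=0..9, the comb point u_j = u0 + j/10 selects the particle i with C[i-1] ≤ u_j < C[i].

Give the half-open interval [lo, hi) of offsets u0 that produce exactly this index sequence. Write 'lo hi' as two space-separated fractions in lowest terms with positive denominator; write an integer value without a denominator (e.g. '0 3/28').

1/37 7/185

C = [1/37, 9/37, 10/37, 12/37, 20/37, 22/37, 31/37, 35/37, 1, 1]
j=0 picked index 1: u0 ∈ [1/37, 9/37)
j=1 picked index 1: u0 ∈ [-27/370, 53/370)
j=2 picked index 1: u0 ∈ [-32/185, 8/185)
j=3 picked index 4: u0 ∈ [9/370, 89/370)
j=4 picked index 4: u0 ∈ [-14/185, 26/185)
j=5 picked index 4: u0 ∈ [-13/74, 3/74)
j=6 picked index 6: u0 ∈ [-1/185, 44/185)
j=7 picked index 6: u0 ∈ [-39/370, 51/370)
j=8 picked index 6: u0 ∈ [-38/185, 7/185)
j=9 picked index 7: u0 ∈ [-23/370, 17/370)
intersection: [1/37, 7/185)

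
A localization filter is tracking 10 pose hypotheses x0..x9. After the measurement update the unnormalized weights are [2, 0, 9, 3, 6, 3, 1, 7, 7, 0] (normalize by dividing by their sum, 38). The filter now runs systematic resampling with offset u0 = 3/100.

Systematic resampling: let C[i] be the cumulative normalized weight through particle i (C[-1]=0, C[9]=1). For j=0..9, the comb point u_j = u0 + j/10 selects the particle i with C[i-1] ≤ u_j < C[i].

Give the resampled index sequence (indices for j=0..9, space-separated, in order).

C = [1/19, 1/19, 11/38, 7/19, 10/19, 23/38, 12/19, 31/38, 1, 1]
j=0: u_0=3/100 ∈ [0, 1/19) → index 0
j=1: u_1=13/100 ∈ [1/19, 11/38) → index 2
j=2: u_2=23/100 ∈ [1/19, 11/38) → index 2
j=3: u_3=33/100 ∈ [11/38, 7/19) → index 3
j=4: u_4=43/100 ∈ [7/19, 10/19) → index 4
j=5: u_5=53/100 ∈ [10/19, 23/38) → index 5
j=6: u_6=63/100 ∈ [23/38, 12/19) → index 6
j=7: u_7=73/100 ∈ [12/19, 31/38) → index 7
j=8: u_8=83/100 ∈ [31/38, 1) → index 8
j=9: u_9=93/100 ∈ [31/38, 1) → index 8

0 2 2 3 4 5 6 7 8 8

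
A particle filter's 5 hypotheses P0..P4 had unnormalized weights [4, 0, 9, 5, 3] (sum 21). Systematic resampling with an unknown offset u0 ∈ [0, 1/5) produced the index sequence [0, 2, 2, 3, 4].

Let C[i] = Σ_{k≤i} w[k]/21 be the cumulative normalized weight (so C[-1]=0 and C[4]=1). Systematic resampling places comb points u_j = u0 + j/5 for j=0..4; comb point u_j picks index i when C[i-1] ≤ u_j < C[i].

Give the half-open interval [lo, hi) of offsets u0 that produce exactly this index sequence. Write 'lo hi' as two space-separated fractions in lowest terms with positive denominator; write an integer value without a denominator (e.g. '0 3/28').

2/35 4/21

C = [4/21, 4/21, 13/21, 6/7, 1]
j=0 picked index 0: u0 ∈ [0, 4/21)
j=1 picked index 2: u0 ∈ [-1/105, 44/105)
j=2 picked index 2: u0 ∈ [-22/105, 23/105)
j=3 picked index 3: u0 ∈ [2/105, 9/35)
j=4 picked index 4: u0 ∈ [2/35, 1/5)
intersection: [2/35, 4/21)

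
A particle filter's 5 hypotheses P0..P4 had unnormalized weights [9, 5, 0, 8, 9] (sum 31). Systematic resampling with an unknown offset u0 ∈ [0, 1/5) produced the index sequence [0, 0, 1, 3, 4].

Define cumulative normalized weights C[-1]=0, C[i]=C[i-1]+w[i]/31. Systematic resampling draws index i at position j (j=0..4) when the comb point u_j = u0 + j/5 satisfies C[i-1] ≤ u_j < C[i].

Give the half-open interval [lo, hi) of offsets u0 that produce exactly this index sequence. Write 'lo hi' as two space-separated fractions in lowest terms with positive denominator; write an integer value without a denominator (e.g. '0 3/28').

0 8/155

C = [9/31, 14/31, 14/31, 22/31, 1]
j=0 picked index 0: u0 ∈ [0, 9/31)
j=1 picked index 0: u0 ∈ [-1/5, 14/155)
j=2 picked index 1: u0 ∈ [-17/155, 8/155)
j=3 picked index 3: u0 ∈ [-23/155, 17/155)
j=4 picked index 4: u0 ∈ [-14/155, 1/5)
intersection: [0, 8/155)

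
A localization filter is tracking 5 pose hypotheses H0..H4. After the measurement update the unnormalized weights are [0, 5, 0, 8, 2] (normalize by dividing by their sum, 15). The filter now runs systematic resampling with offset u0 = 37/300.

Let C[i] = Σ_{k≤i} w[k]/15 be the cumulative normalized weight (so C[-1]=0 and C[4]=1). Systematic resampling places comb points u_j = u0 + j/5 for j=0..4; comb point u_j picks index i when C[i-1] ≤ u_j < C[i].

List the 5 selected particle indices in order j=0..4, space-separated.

1 1 3 3 4

C = [0, 1/3, 1/3, 13/15, 1]
j=0: u_0=37/300 ∈ [0, 1/3) → index 1
j=1: u_1=97/300 ∈ [0, 1/3) → index 1
j=2: u_2=157/300 ∈ [1/3, 13/15) → index 3
j=3: u_3=217/300 ∈ [1/3, 13/15) → index 3
j=4: u_4=277/300 ∈ [13/15, 1) → index 4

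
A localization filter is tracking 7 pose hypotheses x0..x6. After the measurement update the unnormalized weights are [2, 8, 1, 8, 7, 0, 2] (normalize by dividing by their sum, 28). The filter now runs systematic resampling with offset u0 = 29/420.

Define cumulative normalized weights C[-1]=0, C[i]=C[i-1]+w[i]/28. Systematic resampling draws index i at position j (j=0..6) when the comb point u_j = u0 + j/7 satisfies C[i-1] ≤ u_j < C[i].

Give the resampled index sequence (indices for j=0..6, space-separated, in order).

C = [1/14, 5/14, 11/28, 19/28, 13/14, 13/14, 1]
j=0: u_0=29/420 ∈ [0, 1/14) → index 0
j=1: u_1=89/420 ∈ [1/14, 5/14) → index 1
j=2: u_2=149/420 ∈ [1/14, 5/14) → index 1
j=3: u_3=209/420 ∈ [11/28, 19/28) → index 3
j=4: u_4=269/420 ∈ [11/28, 19/28) → index 3
j=5: u_5=47/60 ∈ [19/28, 13/14) → index 4
j=6: u_6=389/420 ∈ [19/28, 13/14) → index 4

0 1 1 3 3 4 4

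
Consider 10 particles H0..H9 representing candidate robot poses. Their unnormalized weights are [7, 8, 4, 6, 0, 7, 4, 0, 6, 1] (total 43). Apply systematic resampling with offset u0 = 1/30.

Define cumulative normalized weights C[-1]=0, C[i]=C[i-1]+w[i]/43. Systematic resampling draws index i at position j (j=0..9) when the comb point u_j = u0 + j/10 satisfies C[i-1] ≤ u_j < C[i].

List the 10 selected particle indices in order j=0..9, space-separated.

0 0 1 1 2 3 5 5 6 8

C = [7/43, 15/43, 19/43, 25/43, 25/43, 32/43, 36/43, 36/43, 42/43, 1]
j=0: u_0=1/30 ∈ [0, 7/43) → index 0
j=1: u_1=2/15 ∈ [0, 7/43) → index 0
j=2: u_2=7/30 ∈ [7/43, 15/43) → index 1
j=3: u_3=1/3 ∈ [7/43, 15/43) → index 1
j=4: u_4=13/30 ∈ [15/43, 19/43) → index 2
j=5: u_5=8/15 ∈ [19/43, 25/43) → index 3
j=6: u_6=19/30 ∈ [25/43, 32/43) → index 5
j=7: u_7=11/15 ∈ [25/43, 32/43) → index 5
j=8: u_8=5/6 ∈ [32/43, 36/43) → index 6
j=9: u_9=14/15 ∈ [36/43, 42/43) → index 8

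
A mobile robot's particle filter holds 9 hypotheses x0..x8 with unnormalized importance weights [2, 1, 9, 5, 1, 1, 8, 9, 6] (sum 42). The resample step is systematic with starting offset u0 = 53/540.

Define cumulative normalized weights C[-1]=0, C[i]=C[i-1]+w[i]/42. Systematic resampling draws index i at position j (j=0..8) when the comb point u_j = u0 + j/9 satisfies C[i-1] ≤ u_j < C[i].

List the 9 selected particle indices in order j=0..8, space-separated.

2 2 3 5 6 7 7 8 8

C = [1/21, 1/14, 2/7, 17/42, 3/7, 19/42, 9/14, 6/7, 1]
j=0: u_0=53/540 ∈ [1/14, 2/7) → index 2
j=1: u_1=113/540 ∈ [1/14, 2/7) → index 2
j=2: u_2=173/540 ∈ [2/7, 17/42) → index 3
j=3: u_3=233/540 ∈ [3/7, 19/42) → index 5
j=4: u_4=293/540 ∈ [19/42, 9/14) → index 6
j=5: u_5=353/540 ∈ [9/14, 6/7) → index 7
j=6: u_6=413/540 ∈ [9/14, 6/7) → index 7
j=7: u_7=473/540 ∈ [6/7, 1) → index 8
j=8: u_8=533/540 ∈ [6/7, 1) → index 8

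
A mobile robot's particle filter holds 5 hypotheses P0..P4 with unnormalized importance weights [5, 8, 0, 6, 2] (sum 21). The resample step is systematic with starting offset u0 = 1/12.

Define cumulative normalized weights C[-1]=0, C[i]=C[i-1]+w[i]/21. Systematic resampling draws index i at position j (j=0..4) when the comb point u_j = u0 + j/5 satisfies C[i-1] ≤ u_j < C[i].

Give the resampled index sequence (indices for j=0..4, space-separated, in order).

0 1 1 3 3

C = [5/21, 13/21, 13/21, 19/21, 1]
j=0: u_0=1/12 ∈ [0, 5/21) → index 0
j=1: u_1=17/60 ∈ [5/21, 13/21) → index 1
j=2: u_2=29/60 ∈ [5/21, 13/21) → index 1
j=3: u_3=41/60 ∈ [13/21, 19/21) → index 3
j=4: u_4=53/60 ∈ [13/21, 19/21) → index 3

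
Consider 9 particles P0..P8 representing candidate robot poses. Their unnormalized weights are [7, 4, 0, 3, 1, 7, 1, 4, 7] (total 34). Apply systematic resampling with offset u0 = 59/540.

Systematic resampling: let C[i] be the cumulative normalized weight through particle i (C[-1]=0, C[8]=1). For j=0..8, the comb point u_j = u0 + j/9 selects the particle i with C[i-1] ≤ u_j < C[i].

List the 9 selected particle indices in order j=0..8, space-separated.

C = [7/34, 11/34, 11/34, 7/17, 15/34, 11/17, 23/34, 27/34, 1]
j=0: u_0=59/540 ∈ [0, 7/34) → index 0
j=1: u_1=119/540 ∈ [7/34, 11/34) → index 1
j=2: u_2=179/540 ∈ [11/34, 7/17) → index 3
j=3: u_3=239/540 ∈ [15/34, 11/17) → index 5
j=4: u_4=299/540 ∈ [15/34, 11/17) → index 5
j=5: u_5=359/540 ∈ [11/17, 23/34) → index 6
j=6: u_6=419/540 ∈ [23/34, 27/34) → index 7
j=7: u_7=479/540 ∈ [27/34, 1) → index 8
j=8: u_8=539/540 ∈ [27/34, 1) → index 8

0 1 3 5 5 6 7 8 8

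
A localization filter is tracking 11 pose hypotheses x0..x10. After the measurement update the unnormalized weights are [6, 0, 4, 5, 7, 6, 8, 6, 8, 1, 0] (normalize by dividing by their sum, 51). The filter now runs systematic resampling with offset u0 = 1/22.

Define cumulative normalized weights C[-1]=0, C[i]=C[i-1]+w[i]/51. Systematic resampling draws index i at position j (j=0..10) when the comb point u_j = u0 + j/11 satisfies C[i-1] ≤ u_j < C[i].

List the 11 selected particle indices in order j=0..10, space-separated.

0 2 3 4 4 5 6 6 7 8 8

C = [2/17, 2/17, 10/51, 5/17, 22/51, 28/51, 12/17, 14/17, 50/51, 1, 1]
j=0: u_0=1/22 ∈ [0, 2/17) → index 0
j=1: u_1=3/22 ∈ [2/17, 10/51) → index 2
j=2: u_2=5/22 ∈ [10/51, 5/17) → index 3
j=3: u_3=7/22 ∈ [5/17, 22/51) → index 4
j=4: u_4=9/22 ∈ [5/17, 22/51) → index 4
j=5: u_5=1/2 ∈ [22/51, 28/51) → index 5
j=6: u_6=13/22 ∈ [28/51, 12/17) → index 6
j=7: u_7=15/22 ∈ [28/51, 12/17) → index 6
j=8: u_8=17/22 ∈ [12/17, 14/17) → index 7
j=9: u_9=19/22 ∈ [14/17, 50/51) → index 8
j=10: u_10=21/22 ∈ [14/17, 50/51) → index 8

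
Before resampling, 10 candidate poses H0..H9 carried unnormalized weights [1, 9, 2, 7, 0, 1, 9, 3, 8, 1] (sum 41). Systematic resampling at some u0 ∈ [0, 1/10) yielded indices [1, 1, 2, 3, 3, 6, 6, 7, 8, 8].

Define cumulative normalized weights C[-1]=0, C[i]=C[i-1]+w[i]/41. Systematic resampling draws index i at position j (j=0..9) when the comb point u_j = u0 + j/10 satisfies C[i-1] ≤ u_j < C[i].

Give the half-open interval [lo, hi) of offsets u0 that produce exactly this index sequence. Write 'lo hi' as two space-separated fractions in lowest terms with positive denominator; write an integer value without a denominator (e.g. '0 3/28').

9/205 13/205

C = [1/41, 10/41, 12/41, 19/41, 19/41, 20/41, 29/41, 32/41, 40/41, 1]
j=0 picked index 1: u0 ∈ [1/41, 10/41)
j=1 picked index 1: u0 ∈ [-31/410, 59/410)
j=2 picked index 2: u0 ∈ [9/205, 19/205)
j=3 picked index 3: u0 ∈ [-3/410, 67/410)
j=4 picked index 3: u0 ∈ [-22/205, 13/205)
j=5 picked index 6: u0 ∈ [-1/82, 17/82)
j=6 picked index 6: u0 ∈ [-23/205, 22/205)
j=7 picked index 7: u0 ∈ [3/410, 33/410)
j=8 picked index 8: u0 ∈ [-4/205, 36/205)
j=9 picked index 8: u0 ∈ [-49/410, 31/410)
intersection: [9/205, 13/205)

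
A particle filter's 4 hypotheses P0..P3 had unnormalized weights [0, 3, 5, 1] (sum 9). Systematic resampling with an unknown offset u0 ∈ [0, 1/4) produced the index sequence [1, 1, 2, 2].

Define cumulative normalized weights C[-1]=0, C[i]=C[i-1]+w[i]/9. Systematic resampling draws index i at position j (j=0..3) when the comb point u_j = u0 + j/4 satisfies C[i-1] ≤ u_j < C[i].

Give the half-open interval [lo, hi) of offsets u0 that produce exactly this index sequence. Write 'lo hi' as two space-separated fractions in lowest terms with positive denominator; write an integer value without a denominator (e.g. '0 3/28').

C = [0, 1/3, 8/9, 1]
j=0 picked index 1: u0 ∈ [0, 1/3)
j=1 picked index 1: u0 ∈ [-1/4, 1/12)
j=2 picked index 2: u0 ∈ [-1/6, 7/18)
j=3 picked index 2: u0 ∈ [-5/12, 5/36)
intersection: [0, 1/12)

0 1/12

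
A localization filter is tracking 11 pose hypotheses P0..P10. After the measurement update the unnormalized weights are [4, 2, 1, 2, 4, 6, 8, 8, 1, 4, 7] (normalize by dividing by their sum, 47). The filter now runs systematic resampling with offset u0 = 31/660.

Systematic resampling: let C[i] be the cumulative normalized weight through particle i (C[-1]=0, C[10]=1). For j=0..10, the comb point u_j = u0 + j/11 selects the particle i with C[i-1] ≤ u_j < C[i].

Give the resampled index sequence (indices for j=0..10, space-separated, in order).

C = [4/47, 6/47, 7/47, 9/47, 13/47, 19/47, 27/47, 35/47, 36/47, 40/47, 1]
j=0: u_0=31/660 ∈ [0, 4/47) → index 0
j=1: u_1=91/660 ∈ [6/47, 7/47) → index 2
j=2: u_2=151/660 ∈ [9/47, 13/47) → index 4
j=3: u_3=211/660 ∈ [13/47, 19/47) → index 5
j=4: u_4=271/660 ∈ [19/47, 27/47) → index 6
j=5: u_5=331/660 ∈ [19/47, 27/47) → index 6
j=6: u_6=391/660 ∈ [27/47, 35/47) → index 7
j=7: u_7=41/60 ∈ [27/47, 35/47) → index 7
j=8: u_8=511/660 ∈ [36/47, 40/47) → index 9
j=9: u_9=571/660 ∈ [40/47, 1) → index 10
j=10: u_10=631/660 ∈ [40/47, 1) → index 10

0 2 4 5 6 6 7 7 9 10 10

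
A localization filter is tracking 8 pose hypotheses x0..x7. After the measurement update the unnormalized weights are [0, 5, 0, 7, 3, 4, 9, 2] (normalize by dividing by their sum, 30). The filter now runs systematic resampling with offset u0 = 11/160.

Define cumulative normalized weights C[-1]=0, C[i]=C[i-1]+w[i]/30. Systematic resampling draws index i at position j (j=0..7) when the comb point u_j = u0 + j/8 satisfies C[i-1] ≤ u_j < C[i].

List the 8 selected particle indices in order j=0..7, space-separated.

C = [0, 1/6, 1/6, 2/5, 1/2, 19/30, 14/15, 1]
j=0: u_0=11/160 ∈ [0, 1/6) → index 1
j=1: u_1=31/160 ∈ [1/6, 2/5) → index 3
j=2: u_2=51/160 ∈ [1/6, 2/5) → index 3
j=3: u_3=71/160 ∈ [2/5, 1/2) → index 4
j=4: u_4=91/160 ∈ [1/2, 19/30) → index 5
j=5: u_5=111/160 ∈ [19/30, 14/15) → index 6
j=6: u_6=131/160 ∈ [19/30, 14/15) → index 6
j=7: u_7=151/160 ∈ [14/15, 1) → index 7

1 3 3 4 5 6 6 7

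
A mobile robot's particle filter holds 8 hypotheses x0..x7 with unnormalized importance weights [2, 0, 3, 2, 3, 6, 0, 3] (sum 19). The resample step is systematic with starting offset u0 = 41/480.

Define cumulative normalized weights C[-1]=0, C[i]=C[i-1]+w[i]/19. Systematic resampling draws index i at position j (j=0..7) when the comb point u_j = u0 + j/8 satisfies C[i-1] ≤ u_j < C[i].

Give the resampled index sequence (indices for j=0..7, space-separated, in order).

C = [2/19, 2/19, 5/19, 7/19, 10/19, 16/19, 16/19, 1]
j=0: u_0=41/480 ∈ [0, 2/19) → index 0
j=1: u_1=101/480 ∈ [2/19, 5/19) → index 2
j=2: u_2=161/480 ∈ [5/19, 7/19) → index 3
j=3: u_3=221/480 ∈ [7/19, 10/19) → index 4
j=4: u_4=281/480 ∈ [10/19, 16/19) → index 5
j=5: u_5=341/480 ∈ [10/19, 16/19) → index 5
j=6: u_6=401/480 ∈ [10/19, 16/19) → index 5
j=7: u_7=461/480 ∈ [16/19, 1) → index 7

0 2 3 4 5 5 5 7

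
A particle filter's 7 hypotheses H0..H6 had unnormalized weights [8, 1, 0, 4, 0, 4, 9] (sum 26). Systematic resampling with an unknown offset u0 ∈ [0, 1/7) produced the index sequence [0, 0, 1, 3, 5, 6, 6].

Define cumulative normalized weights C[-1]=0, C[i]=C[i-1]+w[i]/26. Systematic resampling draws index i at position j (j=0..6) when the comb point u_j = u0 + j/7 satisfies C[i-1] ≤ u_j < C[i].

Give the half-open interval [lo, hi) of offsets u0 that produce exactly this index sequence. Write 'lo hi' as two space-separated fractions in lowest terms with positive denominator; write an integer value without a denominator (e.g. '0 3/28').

C = [4/13, 9/26, 9/26, 1/2, 1/2, 17/26, 1]
j=0 picked index 0: u0 ∈ [0, 4/13)
j=1 picked index 0: u0 ∈ [-1/7, 15/91)
j=2 picked index 1: u0 ∈ [2/91, 11/182)
j=3 picked index 3: u0 ∈ [-15/182, 1/14)
j=4 picked index 5: u0 ∈ [-1/14, 15/182)
j=5 picked index 6: u0 ∈ [-11/182, 2/7)
j=6 picked index 6: u0 ∈ [-37/182, 1/7)
intersection: [2/91, 11/182)

2/91 11/182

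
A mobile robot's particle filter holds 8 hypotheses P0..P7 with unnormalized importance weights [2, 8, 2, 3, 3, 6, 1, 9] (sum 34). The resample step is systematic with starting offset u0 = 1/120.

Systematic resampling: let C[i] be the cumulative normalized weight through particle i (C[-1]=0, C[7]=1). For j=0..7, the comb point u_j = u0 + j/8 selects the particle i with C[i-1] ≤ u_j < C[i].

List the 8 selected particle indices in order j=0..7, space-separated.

0 1 1 3 4 5 7 7

C = [1/17, 5/17, 6/17, 15/34, 9/17, 12/17, 25/34, 1]
j=0: u_0=1/120 ∈ [0, 1/17) → index 0
j=1: u_1=2/15 ∈ [1/17, 5/17) → index 1
j=2: u_2=31/120 ∈ [1/17, 5/17) → index 1
j=3: u_3=23/60 ∈ [6/17, 15/34) → index 3
j=4: u_4=61/120 ∈ [15/34, 9/17) → index 4
j=5: u_5=19/30 ∈ [9/17, 12/17) → index 5
j=6: u_6=91/120 ∈ [25/34, 1) → index 7
j=7: u_7=53/60 ∈ [25/34, 1) → index 7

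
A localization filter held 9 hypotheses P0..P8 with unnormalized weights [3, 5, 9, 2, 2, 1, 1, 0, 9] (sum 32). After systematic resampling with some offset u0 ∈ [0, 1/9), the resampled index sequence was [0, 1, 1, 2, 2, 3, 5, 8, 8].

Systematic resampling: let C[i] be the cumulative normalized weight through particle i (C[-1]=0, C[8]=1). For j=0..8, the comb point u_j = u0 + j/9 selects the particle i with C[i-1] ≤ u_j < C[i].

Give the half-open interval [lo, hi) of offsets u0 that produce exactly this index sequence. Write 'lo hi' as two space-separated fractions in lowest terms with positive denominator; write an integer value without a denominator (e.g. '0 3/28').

0 1/48

C = [3/32, 1/4, 17/32, 19/32, 21/32, 11/16, 23/32, 23/32, 1]
j=0 picked index 0: u0 ∈ [0, 3/32)
j=1 picked index 1: u0 ∈ [-5/288, 5/36)
j=2 picked index 1: u0 ∈ [-37/288, 1/36)
j=3 picked index 2: u0 ∈ [-1/12, 19/96)
j=4 picked index 2: u0 ∈ [-7/36, 25/288)
j=5 picked index 3: u0 ∈ [-7/288, 11/288)
j=6 picked index 5: u0 ∈ [-1/96, 1/48)
j=7 picked index 8: u0 ∈ [-17/288, 2/9)
j=8 picked index 8: u0 ∈ [-49/288, 1/9)
intersection: [0, 1/48)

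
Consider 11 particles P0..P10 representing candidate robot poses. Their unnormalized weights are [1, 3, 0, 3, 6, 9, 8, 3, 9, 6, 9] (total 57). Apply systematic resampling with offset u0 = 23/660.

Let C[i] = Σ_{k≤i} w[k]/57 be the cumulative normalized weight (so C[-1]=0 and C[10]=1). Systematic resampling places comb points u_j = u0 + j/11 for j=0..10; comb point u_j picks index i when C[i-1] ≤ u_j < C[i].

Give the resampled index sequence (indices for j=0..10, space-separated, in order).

C = [1/57, 4/57, 4/57, 7/57, 13/57, 22/57, 10/19, 11/19, 14/19, 16/19, 1]
j=0: u_0=23/660 ∈ [1/57, 4/57) → index 1
j=1: u_1=83/660 ∈ [7/57, 13/57) → index 4
j=2: u_2=13/60 ∈ [7/57, 13/57) → index 4
j=3: u_3=203/660 ∈ [13/57, 22/57) → index 5
j=4: u_4=263/660 ∈ [22/57, 10/19) → index 6
j=5: u_5=323/660 ∈ [22/57, 10/19) → index 6
j=6: u_6=383/660 ∈ [11/19, 14/19) → index 8
j=7: u_7=443/660 ∈ [11/19, 14/19) → index 8
j=8: u_8=503/660 ∈ [14/19, 16/19) → index 9
j=9: u_9=563/660 ∈ [16/19, 1) → index 10
j=10: u_10=623/660 ∈ [16/19, 1) → index 10

1 4 4 5 6 6 8 8 9 10 10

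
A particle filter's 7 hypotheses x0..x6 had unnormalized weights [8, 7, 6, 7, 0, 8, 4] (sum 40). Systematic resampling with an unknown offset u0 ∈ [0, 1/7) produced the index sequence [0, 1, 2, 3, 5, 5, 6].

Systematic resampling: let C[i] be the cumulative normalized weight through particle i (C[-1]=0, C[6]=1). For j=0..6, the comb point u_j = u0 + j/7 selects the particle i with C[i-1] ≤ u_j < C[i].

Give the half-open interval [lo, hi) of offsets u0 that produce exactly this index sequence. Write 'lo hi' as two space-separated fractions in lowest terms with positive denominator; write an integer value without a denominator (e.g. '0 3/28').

C = [1/5, 3/8, 21/40, 7/10, 7/10, 9/10, 1]
j=0 picked index 0: u0 ∈ [0, 1/5)
j=1 picked index 1: u0 ∈ [2/35, 13/56)
j=2 picked index 2: u0 ∈ [5/56, 67/280)
j=3 picked index 3: u0 ∈ [27/280, 19/70)
j=4 picked index 5: u0 ∈ [9/70, 23/70)
j=5 picked index 5: u0 ∈ [-1/70, 13/70)
j=6 picked index 6: u0 ∈ [3/70, 1/7)
intersection: [9/70, 1/7)

9/70 1/7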